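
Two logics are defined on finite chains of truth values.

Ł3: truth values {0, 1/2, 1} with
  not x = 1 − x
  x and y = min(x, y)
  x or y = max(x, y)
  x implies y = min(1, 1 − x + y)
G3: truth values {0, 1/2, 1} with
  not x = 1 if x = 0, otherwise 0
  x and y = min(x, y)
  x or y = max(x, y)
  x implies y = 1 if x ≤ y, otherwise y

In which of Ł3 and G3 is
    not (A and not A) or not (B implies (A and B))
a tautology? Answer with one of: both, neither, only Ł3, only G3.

only G3

In Ł3: at A = 1/2, B = 0 the value is 1/2 — not a tautology.
In G3: every assignment gives 1 — tautology.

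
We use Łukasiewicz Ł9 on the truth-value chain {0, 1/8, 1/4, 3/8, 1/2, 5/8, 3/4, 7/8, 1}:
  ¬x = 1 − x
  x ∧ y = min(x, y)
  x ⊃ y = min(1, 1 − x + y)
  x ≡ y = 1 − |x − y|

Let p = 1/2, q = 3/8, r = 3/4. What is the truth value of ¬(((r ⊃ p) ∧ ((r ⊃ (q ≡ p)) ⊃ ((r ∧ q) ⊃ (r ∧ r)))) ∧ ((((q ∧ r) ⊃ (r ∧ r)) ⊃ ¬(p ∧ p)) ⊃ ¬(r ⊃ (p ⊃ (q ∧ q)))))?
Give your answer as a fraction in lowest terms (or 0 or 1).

r ⊃ p = 3/4 ⊃ 1/2 = 3/4
q ≡ p = 3/8 ≡ 1/2 = 7/8
r ⊃ (q ≡ p) = 3/4 ⊃ 7/8 = 1
r ∧ q = 3/4 ∧ 3/8 = 3/8
r ∧ r = 3/4 ∧ 3/4 = 3/4
(r ∧ q) ⊃ (r ∧ r) = 3/8 ⊃ 3/4 = 1
(r ⊃ (q ≡ p)) ⊃ ((r ∧ q) ⊃ (r ∧ r)) = 1 ⊃ 1 = 1
(r ⊃ p) ∧ ((r ⊃ (q ≡ p)) ⊃ ((r ∧ q) ⊃ (r ∧ r))) = 3/4 ∧ 1 = 3/4
q ∧ r = 3/8 ∧ 3/4 = 3/8
r ∧ r = 3/4 ∧ 3/4 = 3/4
(q ∧ r) ⊃ (r ∧ r) = 3/8 ⊃ 3/4 = 1
p ∧ p = 1/2 ∧ 1/2 = 1/2
¬(p ∧ p) = ¬1/2 = 1/2
((q ∧ r) ⊃ (r ∧ r)) ⊃ ¬(p ∧ p) = 1 ⊃ 1/2 = 1/2
q ∧ q = 3/8 ∧ 3/8 = 3/8
p ⊃ (q ∧ q) = 1/2 ⊃ 3/8 = 7/8
r ⊃ (p ⊃ (q ∧ q)) = 3/4 ⊃ 7/8 = 1
¬(r ⊃ (p ⊃ (q ∧ q))) = ¬1 = 0
(((q ∧ r) ⊃ (r ∧ r)) ⊃ ¬(p ∧ p)) ⊃ ¬(r ⊃ (p ⊃ (q ∧ q))) = 1/2 ⊃ 0 = 1/2
((r ⊃ p) ∧ ((r ⊃ (q ≡ p)) ⊃ ((r ∧ q) ⊃ (r ∧ r)))) ∧ ((((q ∧ r) ⊃ (r ∧ r)) ⊃ ¬(p ∧ p)) ⊃ ¬(r ⊃ (p ⊃ (q ∧ q)))) = 3/4 ∧ 1/2 = 1/2
¬(((r ⊃ p) ∧ ((r ⊃ (q ≡ p)) ⊃ ((r ∧ q) ⊃ (r ∧ r)))) ∧ ((((q ∧ r) ⊃ (r ∧ r)) ⊃ ¬(p ∧ p)) ⊃ ¬(r ⊃ (p ⊃ (q ∧ q))))) = ¬1/2 = 1/2

1/2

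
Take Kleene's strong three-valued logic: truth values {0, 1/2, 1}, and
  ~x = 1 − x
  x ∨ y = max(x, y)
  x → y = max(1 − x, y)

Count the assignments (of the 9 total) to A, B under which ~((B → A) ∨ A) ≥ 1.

A = 0, B = 0 ↦ 0  <
A = 0, B = 1/2 ↦ 1/2  <
A = 0, B = 1 ↦ 1  ≥
A = 1/2, B = 0 ↦ 0  <
A = 1/2, B = 1/2 ↦ 1/2  <
A = 1/2, B = 1 ↦ 1/2  <
A = 1, B = 0 ↦ 0  <
A = 1, B = 1/2 ↦ 0  <
A = 1, B = 1 ↦ 0  <
So 1 of the 9 assignments meets the threshold.

1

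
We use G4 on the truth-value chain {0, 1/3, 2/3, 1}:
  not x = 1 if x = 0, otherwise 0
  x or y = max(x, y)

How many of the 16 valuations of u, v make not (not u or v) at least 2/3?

3

u = 0, v = 0 ↦ 0  <
u = 0, v = 1/3 ↦ 0  <
u = 0, v = 2/3 ↦ 0  <
u = 0, v = 1 ↦ 0  <
u = 1/3, v = 0 ↦ 1  ≥
u = 1/3, v = 1/3 ↦ 0  <
u = 1/3, v = 2/3 ↦ 0  <
u = 1/3, v = 1 ↦ 0  <
u = 2/3, v = 0 ↦ 1  ≥
u = 2/3, v = 1/3 ↦ 0  <
u = 2/3, v = 2/3 ↦ 0  <
u = 2/3, v = 1 ↦ 0  <
u = 1, v = 0 ↦ 1  ≥
u = 1, v = 1/3 ↦ 0  <
u = 1, v = 2/3 ↦ 0  <
u = 1, v = 1 ↦ 0  <
So 3 of the 16 assignments meet the threshold.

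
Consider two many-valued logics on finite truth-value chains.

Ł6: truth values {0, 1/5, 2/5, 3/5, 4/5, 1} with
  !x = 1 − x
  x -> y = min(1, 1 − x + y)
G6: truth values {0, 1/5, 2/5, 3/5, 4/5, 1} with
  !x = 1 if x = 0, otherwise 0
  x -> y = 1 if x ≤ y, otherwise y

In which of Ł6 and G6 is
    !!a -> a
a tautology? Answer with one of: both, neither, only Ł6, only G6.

In Ł6: every assignment gives 1 — tautology.
In G6: at a = 1/5 the value is 1/5 — not a tautology.

only Ł6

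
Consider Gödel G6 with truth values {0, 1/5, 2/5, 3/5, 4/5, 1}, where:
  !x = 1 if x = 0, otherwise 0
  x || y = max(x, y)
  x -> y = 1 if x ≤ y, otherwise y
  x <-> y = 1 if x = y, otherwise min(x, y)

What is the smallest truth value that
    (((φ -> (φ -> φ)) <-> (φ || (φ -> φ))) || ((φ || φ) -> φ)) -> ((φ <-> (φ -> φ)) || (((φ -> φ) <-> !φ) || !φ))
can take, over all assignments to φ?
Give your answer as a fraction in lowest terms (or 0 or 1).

1/5

Take φ = 1/5:
φ -> φ = 1/5 -> 1/5 = 1
φ -> (φ -> φ) = 1/5 -> 1 = 1
φ -> φ = 1/5 -> 1/5 = 1
φ || (φ -> φ) = 1/5 || 1 = 1
(φ -> (φ -> φ)) <-> (φ || (φ -> φ)) = 1 <-> 1 = 1
φ || φ = 1/5 || 1/5 = 1/5
(φ || φ) -> φ = 1/5 -> 1/5 = 1
((φ -> (φ -> φ)) <-> (φ || (φ -> φ))) || ((φ || φ) -> φ) = 1 || 1 = 1
φ -> φ = 1/5 -> 1/5 = 1
φ <-> (φ -> φ) = 1/5 <-> 1 = 1/5
φ -> φ = 1/5 -> 1/5 = 1
!φ = !1/5 = 0
(φ -> φ) <-> !φ = 1 <-> 0 = 0
!φ = !1/5 = 0
((φ -> φ) <-> !φ) || !φ = 0 || 0 = 0
(φ <-> (φ -> φ)) || (((φ -> φ) <-> !φ) || !φ) = 1/5 || 0 = 1/5
(((φ -> (φ -> φ)) <-> (φ || (φ -> φ))) || ((φ || φ) -> φ)) -> ((φ <-> (φ -> φ)) || (((φ -> φ) <-> !φ) || !φ)) = 1 -> 1/5 = 1/5
No assignment yields a value below 1/5, so this is the minimum.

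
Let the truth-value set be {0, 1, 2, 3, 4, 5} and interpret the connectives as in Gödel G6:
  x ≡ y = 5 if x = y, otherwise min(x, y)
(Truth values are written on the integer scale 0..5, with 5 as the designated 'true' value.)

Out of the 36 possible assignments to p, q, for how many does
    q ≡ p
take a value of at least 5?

6

value 5: 6 assignments (counts)
value 4: 2 assignments
value 3: 4 assignments
value 2: 6 assignments
value 1: 8 assignments
value 0: 10 assignments
So 6 of the 36 assignments meet the threshold.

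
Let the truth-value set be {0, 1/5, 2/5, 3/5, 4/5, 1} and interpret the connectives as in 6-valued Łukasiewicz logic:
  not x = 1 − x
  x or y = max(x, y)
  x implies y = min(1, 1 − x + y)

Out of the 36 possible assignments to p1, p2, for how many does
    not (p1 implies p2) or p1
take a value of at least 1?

6

value 1: 6 assignments (counts)
value 4/5: 6 assignments
value 3/5: 6 assignments
value 2/5: 6 assignments
value 1/5: 6 assignments
value 0: 6 assignments
So 6 of the 36 assignments meet the threshold.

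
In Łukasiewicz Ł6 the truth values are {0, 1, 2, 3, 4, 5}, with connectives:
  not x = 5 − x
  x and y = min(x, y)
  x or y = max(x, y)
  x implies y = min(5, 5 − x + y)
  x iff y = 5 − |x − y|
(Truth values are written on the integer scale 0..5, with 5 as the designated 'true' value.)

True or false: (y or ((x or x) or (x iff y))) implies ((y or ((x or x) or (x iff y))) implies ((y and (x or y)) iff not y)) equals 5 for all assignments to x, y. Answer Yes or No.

Counterexample: take x = 0, y = 0.
x or x = 0 or 0 = 0
x iff y = 0 iff 0 = 5
(x or x) or (x iff y) = 0 or 5 = 5
y or ((x or x) or (x iff y)) = 0 or 5 = 5
x or x = 0 or 0 = 0
x iff y = 0 iff 0 = 5
(x or x) or (x iff y) = 0 or 5 = 5
y or ((x or x) or (x iff y)) = 0 or 5 = 5
x or y = 0 or 0 = 0
y and (x or y) = 0 and 0 = 0
not y = not 0 = 5
(y and (x or y)) iff not y = 0 iff 5 = 0
(y or ((x or x) or (x iff y))) implies ((y and (x or y)) iff not y) = 5 implies 0 = 0
(y or ((x or x) or (x iff y))) implies ((y or ((x or x) or (x iff y))) implies ((y and (x or y)) iff not y)) = 5 implies 0 = 0
This gives 0 ≠ 5.

No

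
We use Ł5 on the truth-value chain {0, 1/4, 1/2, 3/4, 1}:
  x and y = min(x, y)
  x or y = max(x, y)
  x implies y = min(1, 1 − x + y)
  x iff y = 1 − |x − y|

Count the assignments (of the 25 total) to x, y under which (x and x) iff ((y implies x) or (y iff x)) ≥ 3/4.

16

value 1: 9 assignments (counts)
value 3/4: 7 assignments (counts)
value 1/2: 5 assignments
value 1/4: 3 assignments
value 0: 1 assignment
So 16 of the 25 assignments meet the threshold.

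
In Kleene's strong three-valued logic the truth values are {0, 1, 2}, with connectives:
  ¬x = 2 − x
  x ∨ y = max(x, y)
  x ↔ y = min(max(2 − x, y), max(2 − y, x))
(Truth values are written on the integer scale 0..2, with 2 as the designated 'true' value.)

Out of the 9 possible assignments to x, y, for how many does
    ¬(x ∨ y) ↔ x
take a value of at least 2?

x = 0, y = 0 ↦ 0  <
x = 0, y = 1 ↦ 1  <
x = 0, y = 2 ↦ 2  ≥
x = 1, y = 0 ↦ 1  <
x = 1, y = 1 ↦ 1  <
x = 1, y = 2 ↦ 1  <
x = 2, y = 0 ↦ 0  <
x = 2, y = 1 ↦ 0  <
x = 2, y = 2 ↦ 0  <
So 1 of the 9 assignments meets the threshold.

1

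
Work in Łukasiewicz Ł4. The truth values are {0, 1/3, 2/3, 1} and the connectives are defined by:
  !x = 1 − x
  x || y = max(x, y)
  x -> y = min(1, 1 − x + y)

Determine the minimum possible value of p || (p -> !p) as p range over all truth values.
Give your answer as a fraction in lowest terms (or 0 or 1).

2/3

Take p = 2/3:
!p = !2/3 = 1/3
p -> !p = 2/3 -> 1/3 = 2/3
p || (p -> !p) = 2/3 || 2/3 = 2/3
No assignment yields a value below 2/3, so this is the minimum.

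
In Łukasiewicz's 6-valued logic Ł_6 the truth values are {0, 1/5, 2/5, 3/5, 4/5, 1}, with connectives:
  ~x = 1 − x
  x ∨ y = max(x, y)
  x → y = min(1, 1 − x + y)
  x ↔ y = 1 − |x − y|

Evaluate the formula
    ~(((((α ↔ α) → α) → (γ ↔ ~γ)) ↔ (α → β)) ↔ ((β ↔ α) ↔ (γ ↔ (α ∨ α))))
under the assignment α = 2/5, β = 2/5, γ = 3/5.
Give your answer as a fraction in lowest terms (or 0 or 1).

α ↔ α = 2/5 ↔ 2/5 = 1
(α ↔ α) → α = 1 → 2/5 = 2/5
~γ = ~3/5 = 2/5
γ ↔ ~γ = 3/5 ↔ 2/5 = 4/5
((α ↔ α) → α) → (γ ↔ ~γ) = 2/5 → 4/5 = 1
α → β = 2/5 → 2/5 = 1
(((α ↔ α) → α) → (γ ↔ ~γ)) ↔ (α → β) = 1 ↔ 1 = 1
β ↔ α = 2/5 ↔ 2/5 = 1
α ∨ α = 2/5 ∨ 2/5 = 2/5
γ ↔ (α ∨ α) = 3/5 ↔ 2/5 = 4/5
(β ↔ α) ↔ (γ ↔ (α ∨ α)) = 1 ↔ 4/5 = 4/5
((((α ↔ α) → α) → (γ ↔ ~γ)) ↔ (α → β)) ↔ ((β ↔ α) ↔ (γ ↔ (α ∨ α))) = 1 ↔ 4/5 = 4/5
~(((((α ↔ α) → α) → (γ ↔ ~γ)) ↔ (α → β)) ↔ ((β ↔ α) ↔ (γ ↔ (α ∨ α)))) = ~4/5 = 1/5

1/5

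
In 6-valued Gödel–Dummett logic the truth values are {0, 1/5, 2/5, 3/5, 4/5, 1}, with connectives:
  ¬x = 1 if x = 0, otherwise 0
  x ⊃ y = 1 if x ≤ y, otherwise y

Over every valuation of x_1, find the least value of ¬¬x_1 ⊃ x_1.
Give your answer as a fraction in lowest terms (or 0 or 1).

Take x_1 = 1/5:
¬x_1 = ¬1/5 = 0
¬¬x_1 = ¬0 = 1
¬¬x_1 ⊃ x_1 = 1 ⊃ 1/5 = 1/5
No assignment yields a value below 1/5, so this is the minimum.

1/5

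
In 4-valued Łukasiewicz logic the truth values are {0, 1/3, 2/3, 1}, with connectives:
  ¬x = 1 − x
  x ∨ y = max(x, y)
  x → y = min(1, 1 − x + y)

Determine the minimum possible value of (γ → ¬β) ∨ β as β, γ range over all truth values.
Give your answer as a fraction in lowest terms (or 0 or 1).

Take β = 1/3, γ = 1:
¬β = ¬1/3 = 2/3
γ → ¬β = 1 → 2/3 = 2/3
(γ → ¬β) ∨ β = 2/3 ∨ 1/3 = 2/3
No assignment yields a value below 2/3, so this is the minimum.

2/3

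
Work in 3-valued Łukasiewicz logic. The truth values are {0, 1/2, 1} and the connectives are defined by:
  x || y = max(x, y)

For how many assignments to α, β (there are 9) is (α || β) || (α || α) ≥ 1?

5

α = 0, β = 0 ↦ 0  <
α = 0, β = 1/2 ↦ 1/2  <
α = 0, β = 1 ↦ 1  ≥
α = 1/2, β = 0 ↦ 1/2  <
α = 1/2, β = 1/2 ↦ 1/2  <
α = 1/2, β = 1 ↦ 1  ≥
α = 1, β = 0 ↦ 1  ≥
α = 1, β = 1/2 ↦ 1  ≥
α = 1, β = 1 ↦ 1  ≥
So 5 of the 9 assignments meet the threshold.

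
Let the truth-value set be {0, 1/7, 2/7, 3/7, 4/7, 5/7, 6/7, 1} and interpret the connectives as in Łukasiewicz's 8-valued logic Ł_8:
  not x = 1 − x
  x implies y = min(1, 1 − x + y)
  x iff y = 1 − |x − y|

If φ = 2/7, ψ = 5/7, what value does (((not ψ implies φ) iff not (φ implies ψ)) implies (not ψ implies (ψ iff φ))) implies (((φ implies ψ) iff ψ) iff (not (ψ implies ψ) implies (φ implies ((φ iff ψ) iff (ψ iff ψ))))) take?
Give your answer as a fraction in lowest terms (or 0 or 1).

not ψ = not 5/7 = 2/7
not ψ implies φ = 2/7 implies 2/7 = 1
φ implies ψ = 2/7 implies 5/7 = 1
not (φ implies ψ) = not 1 = 0
(not ψ implies φ) iff not (φ implies ψ) = 1 iff 0 = 0
not ψ = not 5/7 = 2/7
ψ iff φ = 5/7 iff 2/7 = 4/7
not ψ implies (ψ iff φ) = 2/7 implies 4/7 = 1
((not ψ implies φ) iff not (φ implies ψ)) implies (not ψ implies (ψ iff φ)) = 0 implies 1 = 1
φ implies ψ = 2/7 implies 5/7 = 1
(φ implies ψ) iff ψ = 1 iff 5/7 = 5/7
ψ implies ψ = 5/7 implies 5/7 = 1
not (ψ implies ψ) = not 1 = 0
φ iff ψ = 2/7 iff 5/7 = 4/7
ψ iff ψ = 5/7 iff 5/7 = 1
(φ iff ψ) iff (ψ iff ψ) = 4/7 iff 1 = 4/7
φ implies ((φ iff ψ) iff (ψ iff ψ)) = 2/7 implies 4/7 = 1
not (ψ implies ψ) implies (φ implies ((φ iff ψ) iff (ψ iff ψ))) = 0 implies 1 = 1
((φ implies ψ) iff ψ) iff (not (ψ implies ψ) implies (φ implies ((φ iff ψ) iff (ψ iff ψ)))) = 5/7 iff 1 = 5/7
(((not ψ implies φ) iff not (φ implies ψ)) implies (not ψ implies (ψ iff φ))) implies (((φ implies ψ) iff ψ) iff (not (ψ implies ψ) implies (φ implies ((φ iff ψ) iff (ψ iff ψ))))) = 1 implies 5/7 = 5/7

5/7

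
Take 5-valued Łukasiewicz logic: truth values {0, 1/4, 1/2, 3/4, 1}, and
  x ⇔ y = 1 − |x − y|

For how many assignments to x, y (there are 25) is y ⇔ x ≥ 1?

value 1: 5 assignments (counts)
value 3/4: 8 assignments
value 1/2: 6 assignments
value 1/4: 4 assignments
value 0: 2 assignments
So 5 of the 25 assignments meet the threshold.

5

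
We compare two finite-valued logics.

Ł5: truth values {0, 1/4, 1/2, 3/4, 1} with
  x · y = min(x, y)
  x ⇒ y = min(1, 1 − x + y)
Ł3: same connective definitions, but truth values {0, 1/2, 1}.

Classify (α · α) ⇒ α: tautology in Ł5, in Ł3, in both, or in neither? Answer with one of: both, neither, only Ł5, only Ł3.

In Ł5: every assignment gives 1 — tautology.
In Ł3: every assignment gives 1 — tautology.

both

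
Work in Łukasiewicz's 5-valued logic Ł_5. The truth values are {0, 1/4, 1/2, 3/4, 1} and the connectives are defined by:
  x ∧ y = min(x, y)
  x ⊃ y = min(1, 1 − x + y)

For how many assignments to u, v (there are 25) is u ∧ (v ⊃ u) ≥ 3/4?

10

value 1: 5 assignments (counts)
value 3/4: 5 assignments (counts)
value 1/2: 5 assignments
value 1/4: 5 assignments
value 0: 5 assignments
So 10 of the 25 assignments meet the threshold.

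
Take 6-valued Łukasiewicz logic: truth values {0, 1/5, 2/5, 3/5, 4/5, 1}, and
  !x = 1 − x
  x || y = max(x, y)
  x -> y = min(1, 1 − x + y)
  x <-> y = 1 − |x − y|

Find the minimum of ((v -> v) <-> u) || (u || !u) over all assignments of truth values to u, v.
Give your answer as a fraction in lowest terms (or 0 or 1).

Take u = 2/5, v = 0:
v -> v = 0 -> 0 = 1
(v -> v) <-> u = 1 <-> 2/5 = 2/5
!u = !2/5 = 3/5
u || !u = 2/5 || 3/5 = 3/5
((v -> v) <-> u) || (u || !u) = 2/5 || 3/5 = 3/5
No assignment yields a value below 3/5, so this is the minimum.

3/5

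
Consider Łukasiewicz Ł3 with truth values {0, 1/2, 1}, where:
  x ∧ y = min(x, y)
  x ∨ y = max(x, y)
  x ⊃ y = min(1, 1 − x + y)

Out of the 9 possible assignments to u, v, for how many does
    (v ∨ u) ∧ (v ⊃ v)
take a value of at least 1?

u = 0, v = 0 ↦ 0  <
u = 0, v = 1/2 ↦ 1/2  <
u = 0, v = 1 ↦ 1  ≥
u = 1/2, v = 0 ↦ 1/2  <
u = 1/2, v = 1/2 ↦ 1/2  <
u = 1/2, v = 1 ↦ 1  ≥
u = 1, v = 0 ↦ 1  ≥
u = 1, v = 1/2 ↦ 1  ≥
u = 1, v = 1 ↦ 1  ≥
So 5 of the 9 assignments meet the threshold.

5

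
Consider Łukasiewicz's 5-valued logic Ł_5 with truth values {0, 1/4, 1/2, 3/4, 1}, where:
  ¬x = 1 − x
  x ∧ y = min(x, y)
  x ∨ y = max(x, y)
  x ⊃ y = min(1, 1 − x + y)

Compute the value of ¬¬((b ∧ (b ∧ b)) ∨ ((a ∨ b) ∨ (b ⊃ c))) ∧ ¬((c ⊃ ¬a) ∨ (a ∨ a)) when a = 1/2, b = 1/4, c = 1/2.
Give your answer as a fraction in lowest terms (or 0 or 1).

0

b ∧ b = 1/4 ∧ 1/4 = 1/4
b ∧ (b ∧ b) = 1/4 ∧ 1/4 = 1/4
a ∨ b = 1/2 ∨ 1/4 = 1/2
b ⊃ c = 1/4 ⊃ 1/2 = 1
(a ∨ b) ∨ (b ⊃ c) = 1/2 ∨ 1 = 1
(b ∧ (b ∧ b)) ∨ ((a ∨ b) ∨ (b ⊃ c)) = 1/4 ∨ 1 = 1
¬((b ∧ (b ∧ b)) ∨ ((a ∨ b) ∨ (b ⊃ c))) = ¬1 = 0
¬¬((b ∧ (b ∧ b)) ∨ ((a ∨ b) ∨ (b ⊃ c))) = ¬0 = 1
¬a = ¬1/2 = 1/2
c ⊃ ¬a = 1/2 ⊃ 1/2 = 1
a ∨ a = 1/2 ∨ 1/2 = 1/2
(c ⊃ ¬a) ∨ (a ∨ a) = 1 ∨ 1/2 = 1
¬((c ⊃ ¬a) ∨ (a ∨ a)) = ¬1 = 0
¬¬((b ∧ (b ∧ b)) ∨ ((a ∨ b) ∨ (b ⊃ c))) ∧ ¬((c ⊃ ¬a) ∨ (a ∨ a)) = 1 ∧ 0 = 0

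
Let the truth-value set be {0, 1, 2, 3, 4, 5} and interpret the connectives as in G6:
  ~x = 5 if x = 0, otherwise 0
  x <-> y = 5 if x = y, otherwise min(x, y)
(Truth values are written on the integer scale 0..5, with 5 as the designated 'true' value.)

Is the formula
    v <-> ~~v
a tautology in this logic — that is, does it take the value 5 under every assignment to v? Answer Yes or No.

No

Counterexample: take v = 1.
~v = ~1 = 0
~~v = ~0 = 5
v <-> ~~v = 1 <-> 5 = 1
This gives 1 ≠ 5.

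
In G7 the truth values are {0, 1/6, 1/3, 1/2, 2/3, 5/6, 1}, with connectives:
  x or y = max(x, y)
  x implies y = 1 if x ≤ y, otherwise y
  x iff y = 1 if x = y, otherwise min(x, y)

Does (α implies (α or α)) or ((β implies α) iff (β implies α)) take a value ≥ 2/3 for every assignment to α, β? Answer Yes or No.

At α = 1/3, β = 1/2, for instance:
α or α = 1/3 or 1/3 = 1/3
α implies (α or α) = 1/3 implies 1/3 = 1
β implies α = 1/2 implies 1/3 = 1/3
β implies α = 1/2 implies 1/3 = 1/3
(β implies α) iff (β implies α) = 1/3 iff 1/3 = 1
(α implies (α or α)) or ((β implies α) iff (β implies α)) = 1 or 1 = 1
and checking the remaining 48 assignments likewise gives ≥ 2/3 in every case.

Yes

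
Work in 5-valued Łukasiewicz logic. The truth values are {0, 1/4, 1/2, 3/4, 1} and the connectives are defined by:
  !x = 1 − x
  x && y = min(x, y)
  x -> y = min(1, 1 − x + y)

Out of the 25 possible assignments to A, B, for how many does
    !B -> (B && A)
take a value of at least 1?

value 1: 12 assignments (counts)
value 3/4: 2 assignments
value 1/2: 5 assignments
value 1/4: 1 assignment
value 0: 5 assignments
So 12 of the 25 assignments meet the threshold.

12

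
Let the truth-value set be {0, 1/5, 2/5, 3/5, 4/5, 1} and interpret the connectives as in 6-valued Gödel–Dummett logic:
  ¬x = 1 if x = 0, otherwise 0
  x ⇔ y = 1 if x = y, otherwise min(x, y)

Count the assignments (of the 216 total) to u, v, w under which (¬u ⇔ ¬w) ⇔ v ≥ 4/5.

62

value 1: 36 assignments (counts)
value 4/5: 26 assignments (counts)
value 3/5: 26 assignments
value 2/5: 26 assignments
value 1/5: 26 assignments
value 0: 76 assignments
So 62 of the 216 assignments meet the threshold.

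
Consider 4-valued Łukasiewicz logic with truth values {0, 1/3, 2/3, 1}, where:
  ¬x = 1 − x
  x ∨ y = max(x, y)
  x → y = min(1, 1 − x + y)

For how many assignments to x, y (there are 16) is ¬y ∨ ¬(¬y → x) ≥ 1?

4

x = 0, y = 0 ↦ 1  ≥
x = 0, y = 1/3 ↦ 2/3  <
x = 0, y = 2/3 ↦ 1/3  <
x = 0, y = 1 ↦ 0  <
x = 1/3, y = 0 ↦ 1  ≥
x = 1/3, y = 1/3 ↦ 2/3  <
x = 1/3, y = 2/3 ↦ 1/3  <
x = 1/3, y = 1 ↦ 0  <
x = 2/3, y = 0 ↦ 1  ≥
x = 2/3, y = 1/3 ↦ 2/3  <
x = 2/3, y = 2/3 ↦ 1/3  <
x = 2/3, y = 1 ↦ 0  <
x = 1, y = 0 ↦ 1  ≥
x = 1, y = 1/3 ↦ 2/3  <
x = 1, y = 2/3 ↦ 1/3  <
x = 1, y = 1 ↦ 0  <
So 4 of the 16 assignments meet the threshold.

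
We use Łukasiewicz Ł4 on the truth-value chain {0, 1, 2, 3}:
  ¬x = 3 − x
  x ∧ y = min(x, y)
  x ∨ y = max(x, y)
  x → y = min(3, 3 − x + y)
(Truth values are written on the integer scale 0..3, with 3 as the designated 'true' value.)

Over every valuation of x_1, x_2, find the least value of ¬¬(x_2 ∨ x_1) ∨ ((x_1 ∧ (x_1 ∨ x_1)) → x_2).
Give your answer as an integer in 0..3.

Take x_1 = 1, x_2 = 0:
x_2 ∨ x_1 = 0 ∨ 1 = 1
¬(x_2 ∨ x_1) = ¬1 = 2
¬¬(x_2 ∨ x_1) = ¬2 = 1
x_1 ∨ x_1 = 1 ∨ 1 = 1
x_1 ∧ (x_1 ∨ x_1) = 1 ∧ 1 = 1
(x_1 ∧ (x_1 ∨ x_1)) → x_2 = 1 → 0 = 2
¬¬(x_2 ∨ x_1) ∨ ((x_1 ∧ (x_1 ∨ x_1)) → x_2) = 1 ∨ 2 = 2
No assignment yields a value below 2, so this is the minimum.

2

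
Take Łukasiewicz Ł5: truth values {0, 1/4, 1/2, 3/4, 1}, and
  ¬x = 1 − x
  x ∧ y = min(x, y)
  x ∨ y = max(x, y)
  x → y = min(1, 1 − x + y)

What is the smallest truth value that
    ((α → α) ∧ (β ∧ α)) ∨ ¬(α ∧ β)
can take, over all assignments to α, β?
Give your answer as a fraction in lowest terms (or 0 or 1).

1/2

Take α = 1/2, β = 1/2:
α → α = 1/2 → 1/2 = 1
β ∧ α = 1/2 ∧ 1/2 = 1/2
(α → α) ∧ (β ∧ α) = 1 ∧ 1/2 = 1/2
α ∧ β = 1/2 ∧ 1/2 = 1/2
¬(α ∧ β) = ¬1/2 = 1/2
((α → α) ∧ (β ∧ α)) ∨ ¬(α ∧ β) = 1/2 ∨ 1/2 = 1/2
No assignment yields a value below 1/2, so this is the minimum.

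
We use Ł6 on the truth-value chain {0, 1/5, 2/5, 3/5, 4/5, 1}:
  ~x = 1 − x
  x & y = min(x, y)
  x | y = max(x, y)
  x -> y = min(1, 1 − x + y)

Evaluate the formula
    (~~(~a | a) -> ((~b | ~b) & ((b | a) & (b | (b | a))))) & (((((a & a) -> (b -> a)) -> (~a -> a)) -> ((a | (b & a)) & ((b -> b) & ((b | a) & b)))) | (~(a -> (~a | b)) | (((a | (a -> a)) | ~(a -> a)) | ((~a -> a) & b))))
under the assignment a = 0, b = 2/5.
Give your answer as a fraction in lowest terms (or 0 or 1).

~a = ~0 = 1
~a | a = 1 | 0 = 1
~(~a | a) = ~1 = 0
~~(~a | a) = ~0 = 1
~b = ~2/5 = 3/5
~b = ~2/5 = 3/5
~b | ~b = 3/5 | 3/5 = 3/5
b | a = 2/5 | 0 = 2/5
b | a = 2/5 | 0 = 2/5
b | (b | a) = 2/5 | 2/5 = 2/5
(b | a) & (b | (b | a)) = 2/5 & 2/5 = 2/5
(~b | ~b) & ((b | a) & (b | (b | a))) = 3/5 & 2/5 = 2/5
~~(~a | a) -> ((~b | ~b) & ((b | a) & (b | (b | a)))) = 1 -> 2/5 = 2/5
a & a = 0 & 0 = 0
b -> a = 2/5 -> 0 = 3/5
(a & a) -> (b -> a) = 0 -> 3/5 = 1
~a = ~0 = 1
~a -> a = 1 -> 0 = 0
((a & a) -> (b -> a)) -> (~a -> a) = 1 -> 0 = 0
b & a = 2/5 & 0 = 0
a | (b & a) = 0 | 0 = 0
b -> b = 2/5 -> 2/5 = 1
b | a = 2/5 | 0 = 2/5
(b | a) & b = 2/5 & 2/5 = 2/5
(b -> b) & ((b | a) & b) = 1 & 2/5 = 2/5
(a | (b & a)) & ((b -> b) & ((b | a) & b)) = 0 & 2/5 = 0
(((a & a) -> (b -> a)) -> (~a -> a)) -> ((a | (b & a)) & ((b -> b) & ((b | a) & b))) = 0 -> 0 = 1
~a = ~0 = 1
~a | b = 1 | 2/5 = 1
a -> (~a | b) = 0 -> 1 = 1
~(a -> (~a | b)) = ~1 = 0
a -> a = 0 -> 0 = 1
a | (a -> a) = 0 | 1 = 1
a -> a = 0 -> 0 = 1
~(a -> a) = ~1 = 0
(a | (a -> a)) | ~(a -> a) = 1 | 0 = 1
~a = ~0 = 1
~a -> a = 1 -> 0 = 0
(~a -> a) & b = 0 & 2/5 = 0
((a | (a -> a)) | ~(a -> a)) | ((~a -> a) & b) = 1 | 0 = 1
~(a -> (~a | b)) | (((a | (a -> a)) | ~(a -> a)) | ((~a -> a) & b)) = 0 | 1 = 1
((((a & a) -> (b -> a)) -> (~a -> a)) -> ((a | (b & a)) & ((b -> b) & ((b | a) & b)))) | (~(a -> (~a | b)) | (((a | (a -> a)) | ~(a -> a)) | ((~a -> a) & b))) = 1 | 1 = 1
(~~(~a | a) -> ((~b | ~b) & ((b | a) & (b | (b | a))))) & (((((a & a) -> (b -> a)) -> (~a -> a)) -> ((a | (b & a)) & ((b -> b) & ((b | a) & b)))) | (~(a -> (~a | b)) | (((a | (a -> a)) | ~(a -> a)) | ((~a -> a) & b)))) = 2/5 & 1 = 2/5

2/5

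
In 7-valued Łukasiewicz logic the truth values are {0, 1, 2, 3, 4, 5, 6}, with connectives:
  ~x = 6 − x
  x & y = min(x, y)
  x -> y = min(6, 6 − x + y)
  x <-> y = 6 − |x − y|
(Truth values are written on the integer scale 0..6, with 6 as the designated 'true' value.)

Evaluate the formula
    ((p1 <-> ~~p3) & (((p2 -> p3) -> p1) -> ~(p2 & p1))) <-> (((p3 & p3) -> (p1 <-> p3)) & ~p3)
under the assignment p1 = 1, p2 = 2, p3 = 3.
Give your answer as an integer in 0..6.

~p3 = ~3 = 3
~~p3 = ~3 = 3
p1 <-> ~~p3 = 1 <-> 3 = 4
p2 -> p3 = 2 -> 3 = 6
(p2 -> p3) -> p1 = 6 -> 1 = 1
p2 & p1 = 2 & 1 = 1
~(p2 & p1) = ~1 = 5
((p2 -> p3) -> p1) -> ~(p2 & p1) = 1 -> 5 = 6
(p1 <-> ~~p3) & (((p2 -> p3) -> p1) -> ~(p2 & p1)) = 4 & 6 = 4
p3 & p3 = 3 & 3 = 3
p1 <-> p3 = 1 <-> 3 = 4
(p3 & p3) -> (p1 <-> p3) = 3 -> 4 = 6
~p3 = ~3 = 3
((p3 & p3) -> (p1 <-> p3)) & ~p3 = 6 & 3 = 3
((p1 <-> ~~p3) & (((p2 -> p3) -> p1) -> ~(p2 & p1))) <-> (((p3 & p3) -> (p1 <-> p3)) & ~p3) = 4 <-> 3 = 5

5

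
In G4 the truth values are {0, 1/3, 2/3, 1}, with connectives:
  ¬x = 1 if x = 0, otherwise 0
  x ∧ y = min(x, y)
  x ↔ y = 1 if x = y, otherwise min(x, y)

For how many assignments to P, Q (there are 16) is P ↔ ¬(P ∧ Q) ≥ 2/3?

P = 0, Q = 0 ↦ 0  <
P = 0, Q = 1/3 ↦ 0  <
P = 0, Q = 2/3 ↦ 0  <
P = 0, Q = 1 ↦ 0  <
P = 1/3, Q = 0 ↦ 1/3  <
P = 1/3, Q = 1/3 ↦ 0  <
P = 1/3, Q = 2/3 ↦ 0  <
P = 1/3, Q = 1 ↦ 0  <
P = 2/3, Q = 0 ↦ 2/3  ≥
P = 2/3, Q = 1/3 ↦ 0  <
P = 2/3, Q = 2/3 ↦ 0  <
P = 2/3, Q = 1 ↦ 0  <
P = 1, Q = 0 ↦ 1  ≥
P = 1, Q = 1/3 ↦ 0  <
P = 1, Q = 2/3 ↦ 0  <
P = 1, Q = 1 ↦ 0  <
So 2 of the 16 assignments meet the threshold.

2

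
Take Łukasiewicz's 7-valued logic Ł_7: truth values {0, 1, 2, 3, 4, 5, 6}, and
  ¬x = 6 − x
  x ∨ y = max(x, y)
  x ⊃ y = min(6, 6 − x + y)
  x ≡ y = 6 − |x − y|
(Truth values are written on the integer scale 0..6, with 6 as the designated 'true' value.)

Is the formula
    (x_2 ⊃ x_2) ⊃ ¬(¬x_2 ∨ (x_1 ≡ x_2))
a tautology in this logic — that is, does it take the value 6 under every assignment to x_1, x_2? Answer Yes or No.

Counterexample: take x_1 = 0, x_2 = 0.
x_2 ⊃ x_2 = 0 ⊃ 0 = 6
¬x_2 = ¬0 = 6
x_1 ≡ x_2 = 0 ≡ 0 = 6
¬x_2 ∨ (x_1 ≡ x_2) = 6 ∨ 6 = 6
¬(¬x_2 ∨ (x_1 ≡ x_2)) = ¬6 = 0
(x_2 ⊃ x_2) ⊃ ¬(¬x_2 ∨ (x_1 ≡ x_2)) = 6 ⊃ 0 = 0
This gives 0 ≠ 6.

No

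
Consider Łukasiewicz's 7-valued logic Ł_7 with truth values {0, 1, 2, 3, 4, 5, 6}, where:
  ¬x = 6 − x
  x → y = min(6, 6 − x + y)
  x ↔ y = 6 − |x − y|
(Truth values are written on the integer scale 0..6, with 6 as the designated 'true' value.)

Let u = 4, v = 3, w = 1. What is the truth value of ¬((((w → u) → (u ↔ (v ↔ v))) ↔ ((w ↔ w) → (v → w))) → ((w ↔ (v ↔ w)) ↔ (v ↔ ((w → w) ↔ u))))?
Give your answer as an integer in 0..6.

2

w → u = 1 → 4 = 6
v ↔ v = 3 ↔ 3 = 6
u ↔ (v ↔ v) = 4 ↔ 6 = 4
(w → u) → (u ↔ (v ↔ v)) = 6 → 4 = 4
w ↔ w = 1 ↔ 1 = 6
v → w = 3 → 1 = 4
(w ↔ w) → (v → w) = 6 → 4 = 4
((w → u) → (u ↔ (v ↔ v))) ↔ ((w ↔ w) → (v → w)) = 4 ↔ 4 = 6
v ↔ w = 3 ↔ 1 = 4
w ↔ (v ↔ w) = 1 ↔ 4 = 3
w → w = 1 → 1 = 6
(w → w) ↔ u = 6 ↔ 4 = 4
v ↔ ((w → w) ↔ u) = 3 ↔ 4 = 5
(w ↔ (v ↔ w)) ↔ (v ↔ ((w → w) ↔ u)) = 3 ↔ 5 = 4
(((w → u) → (u ↔ (v ↔ v))) ↔ ((w ↔ w) → (v → w))) → ((w ↔ (v ↔ w)) ↔ (v ↔ ((w → w) ↔ u))) = 6 → 4 = 4
¬((((w → u) → (u ↔ (v ↔ v))) ↔ ((w ↔ w) → (v → w))) → ((w ↔ (v ↔ w)) ↔ (v ↔ ((w → w) ↔ u)))) = ¬4 = 2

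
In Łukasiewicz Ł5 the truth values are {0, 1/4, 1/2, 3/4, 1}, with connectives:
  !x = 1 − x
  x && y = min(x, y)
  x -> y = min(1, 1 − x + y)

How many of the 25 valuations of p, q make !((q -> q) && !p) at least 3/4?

10

value 1: 5 assignments (counts)
value 3/4: 5 assignments (counts)
value 1/2: 5 assignments
value 1/4: 5 assignments
value 0: 5 assignments
So 10 of the 25 assignments meet the threshold.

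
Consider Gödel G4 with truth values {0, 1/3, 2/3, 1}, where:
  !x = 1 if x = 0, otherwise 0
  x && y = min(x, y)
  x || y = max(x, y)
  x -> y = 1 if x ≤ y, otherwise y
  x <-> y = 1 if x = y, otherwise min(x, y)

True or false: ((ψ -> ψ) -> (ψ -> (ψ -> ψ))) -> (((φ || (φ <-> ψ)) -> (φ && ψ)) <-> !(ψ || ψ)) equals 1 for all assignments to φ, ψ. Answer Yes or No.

No

Counterexample: take φ = 0, ψ = 0.
ψ -> ψ = 0 -> 0 = 1
ψ -> ψ = 0 -> 0 = 1
ψ -> (ψ -> ψ) = 0 -> 1 = 1
(ψ -> ψ) -> (ψ -> (ψ -> ψ)) = 1 -> 1 = 1
φ <-> ψ = 0 <-> 0 = 1
φ || (φ <-> ψ) = 0 || 1 = 1
φ && ψ = 0 && 0 = 0
(φ || (φ <-> ψ)) -> (φ && ψ) = 1 -> 0 = 0
ψ || ψ = 0 || 0 = 0
!(ψ || ψ) = !0 = 1
((φ || (φ <-> ψ)) -> (φ && ψ)) <-> !(ψ || ψ) = 0 <-> 1 = 0
((ψ -> ψ) -> (ψ -> (ψ -> ψ))) -> (((φ || (φ <-> ψ)) -> (φ && ψ)) <-> !(ψ || ψ)) = 1 -> 0 = 0
This gives 0 ≠ 1.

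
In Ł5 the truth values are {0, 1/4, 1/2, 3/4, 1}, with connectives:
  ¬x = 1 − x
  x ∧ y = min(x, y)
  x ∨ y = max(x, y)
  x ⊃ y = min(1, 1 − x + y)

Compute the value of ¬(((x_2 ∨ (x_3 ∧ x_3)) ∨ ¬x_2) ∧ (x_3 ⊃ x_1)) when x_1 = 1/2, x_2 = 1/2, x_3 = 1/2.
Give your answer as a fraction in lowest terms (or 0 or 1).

1/2

x_3 ∧ x_3 = 1/2 ∧ 1/2 = 1/2
x_2 ∨ (x_3 ∧ x_3) = 1/2 ∨ 1/2 = 1/2
¬x_2 = ¬1/2 = 1/2
(x_2 ∨ (x_3 ∧ x_3)) ∨ ¬x_2 = 1/2 ∨ 1/2 = 1/2
x_3 ⊃ x_1 = 1/2 ⊃ 1/2 = 1
((x_2 ∨ (x_3 ∧ x_3)) ∨ ¬x_2) ∧ (x_3 ⊃ x_1) = 1/2 ∧ 1 = 1/2
¬(((x_2 ∨ (x_3 ∧ x_3)) ∨ ¬x_2) ∧ (x_3 ⊃ x_1)) = ¬1/2 = 1/2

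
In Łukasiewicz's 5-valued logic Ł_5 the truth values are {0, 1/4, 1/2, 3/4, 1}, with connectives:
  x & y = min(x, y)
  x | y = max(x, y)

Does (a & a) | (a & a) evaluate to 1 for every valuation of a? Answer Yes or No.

Counterexample: take a = 0.
a & a = 0 & 0 = 0
(a & a) | (a & a) = 0 | 0 = 0
This gives 0 ≠ 1.

No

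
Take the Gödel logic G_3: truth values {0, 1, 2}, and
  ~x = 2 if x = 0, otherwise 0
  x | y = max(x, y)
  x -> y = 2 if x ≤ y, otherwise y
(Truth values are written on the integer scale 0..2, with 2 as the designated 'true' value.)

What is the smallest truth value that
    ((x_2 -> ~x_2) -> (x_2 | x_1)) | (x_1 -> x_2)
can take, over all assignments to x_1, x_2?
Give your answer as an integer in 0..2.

Take x_1 = 1, x_2 = 0:
~x_2 = ~0 = 2
x_2 -> ~x_2 = 0 -> 2 = 2
x_2 | x_1 = 0 | 1 = 1
(x_2 -> ~x_2) -> (x_2 | x_1) = 2 -> 1 = 1
x_1 -> x_2 = 1 -> 0 = 0
((x_2 -> ~x_2) -> (x_2 | x_1)) | (x_1 -> x_2) = 1 | 0 = 1
No assignment yields a value below 1, so this is the minimum.

1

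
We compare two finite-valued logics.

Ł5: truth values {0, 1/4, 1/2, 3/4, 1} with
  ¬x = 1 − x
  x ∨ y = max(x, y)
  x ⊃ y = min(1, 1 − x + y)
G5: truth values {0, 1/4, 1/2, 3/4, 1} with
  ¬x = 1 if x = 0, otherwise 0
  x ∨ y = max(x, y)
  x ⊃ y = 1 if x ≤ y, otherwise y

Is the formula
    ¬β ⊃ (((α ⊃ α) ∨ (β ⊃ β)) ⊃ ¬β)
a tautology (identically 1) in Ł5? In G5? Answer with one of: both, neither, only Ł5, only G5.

both

In Ł5: every assignment gives 1 — tautology.
In G5: every assignment gives 1 — tautology.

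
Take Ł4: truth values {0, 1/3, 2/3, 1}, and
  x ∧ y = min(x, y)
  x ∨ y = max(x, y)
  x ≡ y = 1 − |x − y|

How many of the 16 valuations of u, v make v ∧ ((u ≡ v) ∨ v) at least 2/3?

8

u = 0, v = 0 ↦ 0  <
u = 0, v = 1/3 ↦ 1/3  <
u = 0, v = 2/3 ↦ 2/3  ≥
u = 0, v = 1 ↦ 1  ≥
u = 1/3, v = 0 ↦ 0  <
u = 1/3, v = 1/3 ↦ 1/3  <
u = 1/3, v = 2/3 ↦ 2/3  ≥
u = 1/3, v = 1 ↦ 1  ≥
u = 2/3, v = 0 ↦ 0  <
u = 2/3, v = 1/3 ↦ 1/3  <
u = 2/3, v = 2/3 ↦ 2/3  ≥
u = 2/3, v = 1 ↦ 1  ≥
u = 1, v = 0 ↦ 0  <
u = 1, v = 1/3 ↦ 1/3  <
u = 1, v = 2/3 ↦ 2/3  ≥
u = 1, v = 1 ↦ 1  ≥
So 8 of the 16 assignments meet the threshold.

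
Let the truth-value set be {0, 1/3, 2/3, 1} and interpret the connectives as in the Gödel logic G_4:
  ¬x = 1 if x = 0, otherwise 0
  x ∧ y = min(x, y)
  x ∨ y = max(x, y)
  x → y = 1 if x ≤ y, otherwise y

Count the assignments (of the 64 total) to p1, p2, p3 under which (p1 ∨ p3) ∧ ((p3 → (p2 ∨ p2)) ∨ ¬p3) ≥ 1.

value 1: 13 assignments (counts)
value 2/3: 17 assignments
value 1/3: 18 assignments
value 0: 16 assignments
So 13 of the 64 assignments meet the threshold.

13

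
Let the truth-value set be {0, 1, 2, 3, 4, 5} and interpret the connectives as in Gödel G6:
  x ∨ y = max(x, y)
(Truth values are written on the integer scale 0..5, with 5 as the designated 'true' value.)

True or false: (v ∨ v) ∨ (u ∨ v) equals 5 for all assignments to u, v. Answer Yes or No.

Counterexample: take u = 0, v = 0.
v ∨ v = 0 ∨ 0 = 0
u ∨ v = 0 ∨ 0 = 0
(v ∨ v) ∨ (u ∨ v) = 0 ∨ 0 = 0
This gives 0 ≠ 5.

No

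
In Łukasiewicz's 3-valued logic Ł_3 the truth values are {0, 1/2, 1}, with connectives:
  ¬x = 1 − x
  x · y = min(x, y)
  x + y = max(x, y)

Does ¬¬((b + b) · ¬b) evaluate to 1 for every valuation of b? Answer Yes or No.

Counterexample: take b = 0.
b + b = 0 + 0 = 0
¬b = ¬0 = 1
(b + b) · ¬b = 0 · 1 = 0
¬((b + b) · ¬b) = ¬0 = 1
¬¬((b + b) · ¬b) = ¬1 = 0
This gives 0 ≠ 1.

No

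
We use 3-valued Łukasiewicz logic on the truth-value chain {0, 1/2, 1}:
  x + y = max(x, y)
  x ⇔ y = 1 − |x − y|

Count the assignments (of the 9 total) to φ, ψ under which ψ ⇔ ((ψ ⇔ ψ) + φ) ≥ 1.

φ = 0, ψ = 0 ↦ 0  <
φ = 0, ψ = 1/2 ↦ 1/2  <
φ = 0, ψ = 1 ↦ 1  ≥
φ = 1/2, ψ = 0 ↦ 0  <
φ = 1/2, ψ = 1/2 ↦ 1/2  <
φ = 1/2, ψ = 1 ↦ 1  ≥
φ = 1, ψ = 0 ↦ 0  <
φ = 1, ψ = 1/2 ↦ 1/2  <
φ = 1, ψ = 1 ↦ 1  ≥
So 3 of the 9 assignments meet the threshold.

3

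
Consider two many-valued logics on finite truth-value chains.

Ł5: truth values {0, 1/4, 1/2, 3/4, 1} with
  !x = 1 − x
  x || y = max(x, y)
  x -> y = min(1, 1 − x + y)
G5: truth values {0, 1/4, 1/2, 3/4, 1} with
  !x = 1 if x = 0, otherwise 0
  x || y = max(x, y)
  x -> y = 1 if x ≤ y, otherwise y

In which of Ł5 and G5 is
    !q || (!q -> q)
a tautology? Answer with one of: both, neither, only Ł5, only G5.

In Ł5: at q = 1/4 the value is 3/4 — not a tautology.
In G5: every assignment gives 1 — tautology.

only G5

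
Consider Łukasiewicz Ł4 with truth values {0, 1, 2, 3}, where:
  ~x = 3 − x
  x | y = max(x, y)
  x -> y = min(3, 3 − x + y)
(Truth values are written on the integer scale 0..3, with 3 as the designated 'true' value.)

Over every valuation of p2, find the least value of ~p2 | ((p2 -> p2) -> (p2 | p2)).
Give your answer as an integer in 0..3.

Take p2 = 1:
~p2 = ~1 = 2
p2 -> p2 = 1 -> 1 = 3
p2 | p2 = 1 | 1 = 1
(p2 -> p2) -> (p2 | p2) = 3 -> 1 = 1
~p2 | ((p2 -> p2) -> (p2 | p2)) = 2 | 1 = 2
No assignment yields a value below 2, so this is the minimum.

2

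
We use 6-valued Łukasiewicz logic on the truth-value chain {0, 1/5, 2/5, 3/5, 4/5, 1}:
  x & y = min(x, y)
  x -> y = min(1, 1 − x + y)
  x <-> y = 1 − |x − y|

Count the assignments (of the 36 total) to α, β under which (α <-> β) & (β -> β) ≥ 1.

value 1: 6 assignments (counts)
value 4/5: 10 assignments
value 3/5: 8 assignments
value 2/5: 6 assignments
value 1/5: 4 assignments
value 0: 2 assignments
So 6 of the 36 assignments meet the threshold.

6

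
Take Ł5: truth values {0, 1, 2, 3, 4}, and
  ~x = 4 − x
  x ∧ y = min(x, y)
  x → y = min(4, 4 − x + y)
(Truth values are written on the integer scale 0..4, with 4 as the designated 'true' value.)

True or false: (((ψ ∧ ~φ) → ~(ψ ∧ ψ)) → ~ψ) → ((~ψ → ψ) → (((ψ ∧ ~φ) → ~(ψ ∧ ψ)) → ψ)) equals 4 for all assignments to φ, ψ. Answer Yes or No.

At φ = 2, ψ = 3, for instance:
~φ = ~2 = 2
ψ ∧ ~φ = 3 ∧ 2 = 2
ψ ∧ ψ = 3 ∧ 3 = 3
~(ψ ∧ ψ) = ~3 = 1
(ψ ∧ ~φ) → ~(ψ ∧ ψ) = 2 → 1 = 3
~ψ = ~3 = 1
((ψ ∧ ~φ) → ~(ψ ∧ ψ)) → ~ψ = 3 → 1 = 2
~ψ → ψ = 1 → 3 = 4
((ψ ∧ ~φ) → ~(ψ ∧ ψ)) → ψ = 3 → 3 = 4
(~ψ → ψ) → (((ψ ∧ ~φ) → ~(ψ ∧ ψ)) → ψ) = 4 → 4 = 4
(((ψ ∧ ~φ) → ~(ψ ∧ ψ)) → ~ψ) → ((~ψ → ψ) → (((ψ ∧ ~φ) → ~(ψ ∧ ψ)) → ψ)) = 2 → 4 = 4
and checking the remaining 24 assignments likewise gives ≥ 4 in every case.

Yes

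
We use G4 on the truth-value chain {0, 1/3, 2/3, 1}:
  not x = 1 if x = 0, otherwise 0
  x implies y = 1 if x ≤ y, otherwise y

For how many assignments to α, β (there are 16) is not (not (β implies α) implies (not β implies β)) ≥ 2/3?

0

α = 0, β = 0 ↦ 0  <
α = 0, β = 1/3 ↦ 0  <
α = 0, β = 2/3 ↦ 0  <
α = 0, β = 1 ↦ 0  <
α = 1/3, β = 0 ↦ 0  <
α = 1/3, β = 1/3 ↦ 0  <
α = 1/3, β = 2/3 ↦ 0  <
α = 1/3, β = 1 ↦ 0  <
α = 2/3, β = 0 ↦ 0  <
α = 2/3, β = 1/3 ↦ 0  <
α = 2/3, β = 2/3 ↦ 0  <
α = 2/3, β = 1 ↦ 0  <
α = 1, β = 0 ↦ 0  <
α = 1, β = 1/3 ↦ 0  <
α = 1, β = 2/3 ↦ 0  <
α = 1, β = 1 ↦ 0  <
So 0 of the 16 assignments meet the threshold.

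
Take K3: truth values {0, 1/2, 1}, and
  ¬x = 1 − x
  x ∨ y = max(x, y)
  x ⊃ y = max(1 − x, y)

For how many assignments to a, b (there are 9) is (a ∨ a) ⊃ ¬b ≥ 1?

a = 0, b = 0 ↦ 1  ≥
a = 0, b = 1/2 ↦ 1  ≥
a = 0, b = 1 ↦ 1  ≥
a = 1/2, b = 0 ↦ 1  ≥
a = 1/2, b = 1/2 ↦ 1/2  <
a = 1/2, b = 1 ↦ 1/2  <
a = 1, b = 0 ↦ 1  ≥
a = 1, b = 1/2 ↦ 1/2  <
a = 1, b = 1 ↦ 0  <
So 5 of the 9 assignments meet the threshold.

5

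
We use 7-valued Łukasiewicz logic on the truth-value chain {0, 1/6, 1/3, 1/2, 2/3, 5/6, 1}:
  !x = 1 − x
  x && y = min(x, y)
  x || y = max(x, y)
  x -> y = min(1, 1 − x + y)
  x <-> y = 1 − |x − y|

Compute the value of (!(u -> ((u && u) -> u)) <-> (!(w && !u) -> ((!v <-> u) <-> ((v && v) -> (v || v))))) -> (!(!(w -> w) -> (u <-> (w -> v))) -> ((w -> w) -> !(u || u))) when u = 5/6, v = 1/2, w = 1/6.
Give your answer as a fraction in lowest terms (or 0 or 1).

u && u = 5/6 && 5/6 = 5/6
(u && u) -> u = 5/6 -> 5/6 = 1
u -> ((u && u) -> u) = 5/6 -> 1 = 1
!(u -> ((u && u) -> u)) = !1 = 0
!u = !5/6 = 1/6
w && !u = 1/6 && 1/6 = 1/6
!(w && !u) = !1/6 = 5/6
!v = !1/2 = 1/2
!v <-> u = 1/2 <-> 5/6 = 2/3
v && v = 1/2 && 1/2 = 1/2
v || v = 1/2 || 1/2 = 1/2
(v && v) -> (v || v) = 1/2 -> 1/2 = 1
(!v <-> u) <-> ((v && v) -> (v || v)) = 2/3 <-> 1 = 2/3
!(w && !u) -> ((!v <-> u) <-> ((v && v) -> (v || v))) = 5/6 -> 2/3 = 5/6
!(u -> ((u && u) -> u)) <-> (!(w && !u) -> ((!v <-> u) <-> ((v && v) -> (v || v)))) = 0 <-> 5/6 = 1/6
w -> w = 1/6 -> 1/6 = 1
!(w -> w) = !1 = 0
w -> v = 1/6 -> 1/2 = 1
u <-> (w -> v) = 5/6 <-> 1 = 5/6
!(w -> w) -> (u <-> (w -> v)) = 0 -> 5/6 = 1
!(!(w -> w) -> (u <-> (w -> v))) = !1 = 0
w -> w = 1/6 -> 1/6 = 1
u || u = 5/6 || 5/6 = 5/6
!(u || u) = !5/6 = 1/6
(w -> w) -> !(u || u) = 1 -> 1/6 = 1/6
!(!(w -> w) -> (u <-> (w -> v))) -> ((w -> w) -> !(u || u)) = 0 -> 1/6 = 1
(!(u -> ((u && u) -> u)) <-> (!(w && !u) -> ((!v <-> u) <-> ((v && v) -> (v || v))))) -> (!(!(w -> w) -> (u <-> (w -> v))) -> ((w -> w) -> !(u || u))) = 1/6 -> 1 = 1

1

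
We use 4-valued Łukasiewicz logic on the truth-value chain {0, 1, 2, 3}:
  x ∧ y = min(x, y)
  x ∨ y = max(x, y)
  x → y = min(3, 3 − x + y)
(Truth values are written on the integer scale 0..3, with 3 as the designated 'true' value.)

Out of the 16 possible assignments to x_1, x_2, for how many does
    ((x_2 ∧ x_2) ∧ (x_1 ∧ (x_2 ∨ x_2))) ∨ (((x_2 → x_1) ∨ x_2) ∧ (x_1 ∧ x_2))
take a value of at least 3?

1

x_1 = 0, x_2 = 0 ↦ 0  <
x_1 = 0, x_2 = 1 ↦ 0  <
x_1 = 0, x_2 = 2 ↦ 0  <
x_1 = 0, x_2 = 3 ↦ 0  <
x_1 = 1, x_2 = 0 ↦ 0  <
x_1 = 1, x_2 = 1 ↦ 1  <
x_1 = 1, x_2 = 2 ↦ 1  <
x_1 = 1, x_2 = 3 ↦ 1  <
x_1 = 2, x_2 = 0 ↦ 0  <
x_1 = 2, x_2 = 1 ↦ 1  <
x_1 = 2, x_2 = 2 ↦ 2  <
x_1 = 2, x_2 = 3 ↦ 2  <
x_1 = 3, x_2 = 0 ↦ 0  <
x_1 = 3, x_2 = 1 ↦ 1  <
x_1 = 3, x_2 = 2 ↦ 2  <
x_1 = 3, x_2 = 3 ↦ 3  ≥
So 1 of the 16 assignments meets the threshold.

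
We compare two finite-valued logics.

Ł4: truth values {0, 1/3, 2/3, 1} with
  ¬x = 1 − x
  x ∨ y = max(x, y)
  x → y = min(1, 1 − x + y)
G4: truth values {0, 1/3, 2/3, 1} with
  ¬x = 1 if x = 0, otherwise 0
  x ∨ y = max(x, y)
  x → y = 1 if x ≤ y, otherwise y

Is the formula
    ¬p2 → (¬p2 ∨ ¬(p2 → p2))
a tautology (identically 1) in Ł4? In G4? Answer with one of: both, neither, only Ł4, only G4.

In Ł4: every assignment gives 1 — tautology.
In G4: every assignment gives 1 — tautology.

both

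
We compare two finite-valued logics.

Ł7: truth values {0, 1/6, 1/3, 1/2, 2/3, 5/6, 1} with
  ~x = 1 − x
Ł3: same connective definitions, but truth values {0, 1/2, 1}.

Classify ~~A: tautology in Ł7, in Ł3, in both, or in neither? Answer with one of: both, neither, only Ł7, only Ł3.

In Ł7: at A = 0 the value is 0 — not a tautology.
In Ł3: at A = 0 the value is 0 — not a tautology.

neither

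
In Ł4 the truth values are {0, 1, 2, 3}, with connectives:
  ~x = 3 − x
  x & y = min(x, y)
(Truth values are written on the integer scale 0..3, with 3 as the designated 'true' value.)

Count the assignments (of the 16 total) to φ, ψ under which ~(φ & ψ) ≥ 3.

7

φ = 0, ψ = 0 ↦ 3  ≥
φ = 0, ψ = 1 ↦ 3  ≥
φ = 0, ψ = 2 ↦ 3  ≥
φ = 0, ψ = 3 ↦ 3  ≥
φ = 1, ψ = 0 ↦ 3  ≥
φ = 1, ψ = 1 ↦ 2  <
φ = 1, ψ = 2 ↦ 2  <
φ = 1, ψ = 3 ↦ 2  <
φ = 2, ψ = 0 ↦ 3  ≥
φ = 2, ψ = 1 ↦ 2  <
φ = 2, ψ = 2 ↦ 1  <
φ = 2, ψ = 3 ↦ 1  <
φ = 3, ψ = 0 ↦ 3  ≥
φ = 3, ψ = 1 ↦ 2  <
φ = 3, ψ = 2 ↦ 1  <
φ = 3, ψ = 3 ↦ 0  <
So 7 of the 16 assignments meet the threshold.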